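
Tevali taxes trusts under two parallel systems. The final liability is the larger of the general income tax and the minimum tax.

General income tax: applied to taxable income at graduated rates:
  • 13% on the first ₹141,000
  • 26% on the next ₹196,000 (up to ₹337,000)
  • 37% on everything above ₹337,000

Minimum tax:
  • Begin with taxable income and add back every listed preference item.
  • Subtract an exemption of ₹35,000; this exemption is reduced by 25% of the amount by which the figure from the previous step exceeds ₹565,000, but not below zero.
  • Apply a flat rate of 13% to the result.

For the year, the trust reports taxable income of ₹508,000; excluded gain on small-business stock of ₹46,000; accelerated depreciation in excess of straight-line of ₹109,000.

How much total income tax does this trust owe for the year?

General income tax:
  ₹141,000 × 13% = ₹18,330
  ₹196,000 × 26% = ₹50,960
  ₹171,000 × 37% = ₹63,270
  → ₹132,560

Minimum tax:
  Adjusted income: ₹508,000 + ₹46,000 + ₹109,000 = ₹663,000
  Exemption: ₹35,000 − 25% × (₹663,000 − ₹565,000) = ₹35,000 − ₹24,500 = ₹10,500
  Base: ₹663,000 − ₹10,500 = ₹652,500
  ₹652,500 × 13% = ₹84,825

₹132,560 > ₹84,825, so the general income tax governs.

₹132,560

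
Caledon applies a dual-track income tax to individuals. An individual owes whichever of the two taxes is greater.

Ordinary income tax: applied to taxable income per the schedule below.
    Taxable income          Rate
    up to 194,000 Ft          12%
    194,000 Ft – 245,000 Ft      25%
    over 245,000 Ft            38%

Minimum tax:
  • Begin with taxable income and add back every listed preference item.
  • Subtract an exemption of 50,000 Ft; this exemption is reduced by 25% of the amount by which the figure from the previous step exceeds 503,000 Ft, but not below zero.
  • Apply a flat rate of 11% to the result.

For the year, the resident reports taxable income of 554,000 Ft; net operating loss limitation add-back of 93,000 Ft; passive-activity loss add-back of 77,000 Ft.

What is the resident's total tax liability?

153,450 Ft

Ordinary income tax:
  194,000 Ft × 12% = 23,280 Ft
  51,000 Ft × 25% = 12,750 Ft
  309,000 Ft × 38% = 117,420 Ft
  → 153,450 Ft

Minimum tax:
  Adjusted income: 554,000 Ft + 93,000 Ft + 77,000 Ft = 724,000 Ft
  Exemption: 25% × (724,000 Ft − 503,000 Ft) = 55,250 Ft ≥ 50,000 Ft, so the exemption is fully phased out
  Base: 724,000 Ft − 0 Ft = 724,000 Ft
  724,000 Ft × 11% = 79,640 Ft

153,450 Ft > 79,640 Ft, so the ordinary income tax governs.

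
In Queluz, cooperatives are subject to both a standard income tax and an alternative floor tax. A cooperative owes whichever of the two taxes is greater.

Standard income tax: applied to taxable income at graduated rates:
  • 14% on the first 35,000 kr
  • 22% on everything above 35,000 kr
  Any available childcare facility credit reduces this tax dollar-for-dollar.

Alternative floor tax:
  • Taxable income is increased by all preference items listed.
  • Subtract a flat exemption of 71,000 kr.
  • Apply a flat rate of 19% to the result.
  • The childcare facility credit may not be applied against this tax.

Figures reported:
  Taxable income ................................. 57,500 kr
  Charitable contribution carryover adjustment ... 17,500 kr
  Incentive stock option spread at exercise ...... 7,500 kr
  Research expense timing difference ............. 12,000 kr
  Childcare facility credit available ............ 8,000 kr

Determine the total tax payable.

Standard income tax:
  35,000 kr × 14% = 4,900 kr
  22,500 kr × 22% = 4,950 kr
  → 9,850 kr
  Less childcare facility credit 8,000 kr → 1,850 kr

Alternative floor tax:
  Adjusted income: 57,500 kr + 17,500 kr + 7,500 kr + 12,000 kr = 94,500 kr
  Less exemption 71,000 kr → base 23,500 kr
  23,500 kr × 19% = 4,465 kr

4,465 kr > 1,850 kr, so the alternative floor tax is the binding amount.

4,465 kr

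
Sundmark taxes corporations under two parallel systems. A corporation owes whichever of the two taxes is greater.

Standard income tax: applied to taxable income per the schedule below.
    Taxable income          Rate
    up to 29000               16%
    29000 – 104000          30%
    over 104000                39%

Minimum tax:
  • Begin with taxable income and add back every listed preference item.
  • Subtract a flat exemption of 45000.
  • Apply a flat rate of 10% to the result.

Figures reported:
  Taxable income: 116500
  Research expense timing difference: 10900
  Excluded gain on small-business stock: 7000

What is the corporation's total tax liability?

32015

Minimum tax:
  Adjusted income: 116500 + 10900 + 7000 = 134400
  Less exemption 45000 → base 89400
  89400 × 10% = 8940

Standard income tax:
  29000 × 16% = 4640
  75000 × 30% = 22500
  12500 × 39% = 4875
  → 32015

32015 > 8940, so the standard income tax governs.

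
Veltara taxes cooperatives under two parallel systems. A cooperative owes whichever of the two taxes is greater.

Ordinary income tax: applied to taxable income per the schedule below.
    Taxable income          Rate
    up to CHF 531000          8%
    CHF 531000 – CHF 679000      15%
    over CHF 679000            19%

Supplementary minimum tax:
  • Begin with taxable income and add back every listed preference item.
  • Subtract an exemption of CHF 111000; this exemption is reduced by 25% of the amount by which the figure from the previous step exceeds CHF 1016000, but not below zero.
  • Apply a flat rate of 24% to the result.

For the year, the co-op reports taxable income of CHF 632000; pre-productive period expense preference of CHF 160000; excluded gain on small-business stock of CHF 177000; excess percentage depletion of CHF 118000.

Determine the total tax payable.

CHF 238500

Ordinary income tax:
  CHF 531000 × 8% = CHF 42480
  CHF 101000 × 15% = CHF 15150
  → CHF 57630

Supplementary minimum tax:
  Adjusted income: CHF 632000 + CHF 160000 + CHF 177000 + CHF 118000 = CHF 1087000
  Exemption: CHF 111000 − 25% × (CHF 1087000 − CHF 1016000) = CHF 111000 − CHF 17750 = CHF 93250
  Base: CHF 1087000 − CHF 93250 = CHF 993750
  CHF 993750 × 24% = CHF 238500

CHF 238500 > CHF 57630, so the supplementary minimum tax is the binding amount.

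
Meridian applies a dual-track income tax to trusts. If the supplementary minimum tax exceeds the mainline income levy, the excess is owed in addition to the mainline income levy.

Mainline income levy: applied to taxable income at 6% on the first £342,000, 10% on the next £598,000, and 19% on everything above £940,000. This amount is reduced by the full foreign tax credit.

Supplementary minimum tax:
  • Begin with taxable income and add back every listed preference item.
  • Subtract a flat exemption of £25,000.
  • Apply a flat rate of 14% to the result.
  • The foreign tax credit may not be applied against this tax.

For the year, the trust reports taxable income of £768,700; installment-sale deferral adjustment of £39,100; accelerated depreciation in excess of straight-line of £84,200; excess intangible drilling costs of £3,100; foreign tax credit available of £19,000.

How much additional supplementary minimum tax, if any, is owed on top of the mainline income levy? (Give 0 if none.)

Mainline income levy:
  £342,000 × 6% = £20,520
  £426,700 × 10% = £42,670
  → £63,190
  Less foreign tax credit £19,000 → £44,190

Supplementary minimum tax:
  Adjusted income: £768,700 + £39,100 + £84,200 + £3,100 = £895,100
  Less exemption £25,000 → base £870,100
  £870,100 × 14% = £121,814

Excess of supplementary minimum tax over mainline income levy: £121,814 − £44,190 = £77,624.

£77,624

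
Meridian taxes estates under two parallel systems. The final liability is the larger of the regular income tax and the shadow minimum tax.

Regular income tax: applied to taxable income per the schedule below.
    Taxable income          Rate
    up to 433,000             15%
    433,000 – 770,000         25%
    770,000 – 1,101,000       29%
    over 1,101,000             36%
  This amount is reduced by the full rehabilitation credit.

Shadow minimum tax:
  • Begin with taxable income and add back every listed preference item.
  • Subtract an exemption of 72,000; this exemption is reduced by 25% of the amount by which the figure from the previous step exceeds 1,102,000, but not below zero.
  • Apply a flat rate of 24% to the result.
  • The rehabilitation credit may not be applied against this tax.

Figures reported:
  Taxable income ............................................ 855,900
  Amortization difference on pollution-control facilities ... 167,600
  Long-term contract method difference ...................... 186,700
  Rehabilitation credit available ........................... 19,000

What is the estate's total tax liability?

Regular income tax:
  433,000 × 15% = 64,950
  337,000 × 25% = 84,250
  85,900 × 29% = 24,911
  → 174,111
  Less rehabilitation credit 19,000 → 155,111

Shadow minimum tax:
  Adjusted income: 855,900 + 167,600 + 186,700 = 1,210,200
  Exemption: 72,000 − 25% × (1,210,200 − 1,102,000) = 72,000 − 27,050 = 44,950
  Base: 1,210,200 − 44,950 = 1,165,250
  1,165,250 × 24% = 279,660

279,660 > 155,111, so the shadow minimum tax is the binding amount.

279,660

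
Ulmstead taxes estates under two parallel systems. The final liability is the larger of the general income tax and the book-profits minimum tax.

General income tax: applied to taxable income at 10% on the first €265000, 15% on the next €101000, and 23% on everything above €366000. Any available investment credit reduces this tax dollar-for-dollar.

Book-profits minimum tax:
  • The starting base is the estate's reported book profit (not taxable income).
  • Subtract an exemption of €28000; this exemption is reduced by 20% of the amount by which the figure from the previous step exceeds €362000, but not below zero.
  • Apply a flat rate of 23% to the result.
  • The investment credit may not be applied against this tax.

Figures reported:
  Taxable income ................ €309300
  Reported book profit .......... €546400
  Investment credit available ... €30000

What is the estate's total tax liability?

Book-profits minimum tax:
  Base (reported book profit): €546400
  Exemption: 20% × (€546400 − €362000) = €36880 ≥ €28000, so the exemption is fully phased out
  Base: €546400 − €0 = €546400
  €546400 × 23% = €125672

General income tax:
  €265000 × 10% = €26500
  €44300 × 15% = €6645
  → €33145
  Less investment credit €30000 → €3145

€125672 > €3145, so the book-profits minimum tax is the binding amount.

€125672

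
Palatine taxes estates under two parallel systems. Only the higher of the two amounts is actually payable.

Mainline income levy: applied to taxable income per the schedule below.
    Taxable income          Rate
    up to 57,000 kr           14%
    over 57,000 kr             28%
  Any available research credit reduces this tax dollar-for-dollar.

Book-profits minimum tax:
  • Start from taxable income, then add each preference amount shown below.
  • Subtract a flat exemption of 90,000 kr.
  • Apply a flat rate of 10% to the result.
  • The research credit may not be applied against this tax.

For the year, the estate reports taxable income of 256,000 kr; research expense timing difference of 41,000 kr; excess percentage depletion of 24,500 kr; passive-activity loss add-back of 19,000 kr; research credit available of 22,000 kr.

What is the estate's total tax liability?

Book-profits minimum tax:
  Adjusted income: 256,000 kr + 41,000 kr + 24,500 kr + 19,000 kr = 340,500 kr
  Less exemption 90,000 kr → base 250,500 kr
  250,500 kr × 10% = 25,050 kr

Mainline income levy:
  57,000 kr × 14% = 7,980 kr
  199,000 kr × 28% = 55,720 kr
  → 63,700 kr
  Less research credit 22,000 kr → 41,700 kr

41,700 kr > 25,050 kr, so the mainline income levy governs.

41,700 kr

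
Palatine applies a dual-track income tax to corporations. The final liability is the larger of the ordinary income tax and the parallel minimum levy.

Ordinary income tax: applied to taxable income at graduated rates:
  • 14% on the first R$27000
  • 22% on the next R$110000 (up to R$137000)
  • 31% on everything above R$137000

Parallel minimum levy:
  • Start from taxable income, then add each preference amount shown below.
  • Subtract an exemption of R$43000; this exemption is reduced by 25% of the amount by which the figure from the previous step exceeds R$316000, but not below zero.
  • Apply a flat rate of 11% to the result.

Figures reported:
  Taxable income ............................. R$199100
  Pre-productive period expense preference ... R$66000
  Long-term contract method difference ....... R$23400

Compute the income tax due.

R$47231

Parallel minimum levy:
  Adjusted income: R$199100 + R$66000 + R$23400 = R$288500
  Exemption: R$288500 ≤ R$316000, so full R$43000 applies
  Base: R$288500 − R$43000 = R$245500
  R$245500 × 11% = R$27005

Ordinary income tax:
  R$27000 × 14% = R$3780
  R$110000 × 22% = R$24200
  R$62100 × 31% = R$19251
  → R$47231

R$47231 > R$27005, so the ordinary income tax governs.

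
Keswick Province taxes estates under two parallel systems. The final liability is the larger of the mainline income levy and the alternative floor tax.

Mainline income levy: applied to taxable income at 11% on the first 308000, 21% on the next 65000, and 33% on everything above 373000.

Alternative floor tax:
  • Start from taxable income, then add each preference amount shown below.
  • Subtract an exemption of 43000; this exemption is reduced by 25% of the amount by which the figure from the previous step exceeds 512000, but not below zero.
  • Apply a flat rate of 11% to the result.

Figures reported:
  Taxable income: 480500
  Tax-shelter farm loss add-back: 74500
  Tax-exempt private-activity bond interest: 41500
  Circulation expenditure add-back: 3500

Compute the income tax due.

Alternative floor tax:
  Adjusted income: 480500 + 74500 + 41500 + 3500 = 600000
  Exemption: 43000 − 25% × (600000 − 512000) = 43000 − 22000 = 21000
  Base: 600000 − 21000 = 579000
  579000 × 11% = 63690

Mainline income levy:
  308000 × 11% = 33880
  65000 × 21% = 13650
  107500 × 33% = 35475
  → 83005

83005 > 63690, so the mainline income levy governs.

83005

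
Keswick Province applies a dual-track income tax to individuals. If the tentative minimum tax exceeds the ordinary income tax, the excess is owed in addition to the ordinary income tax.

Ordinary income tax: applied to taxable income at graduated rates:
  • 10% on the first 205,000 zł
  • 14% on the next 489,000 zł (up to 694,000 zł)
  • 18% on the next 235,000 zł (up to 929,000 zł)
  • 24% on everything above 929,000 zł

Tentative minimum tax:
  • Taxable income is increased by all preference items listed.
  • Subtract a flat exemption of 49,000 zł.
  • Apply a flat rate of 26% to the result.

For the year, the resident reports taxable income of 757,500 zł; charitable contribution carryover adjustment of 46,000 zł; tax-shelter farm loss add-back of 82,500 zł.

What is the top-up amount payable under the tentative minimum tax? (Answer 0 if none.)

Tentative minimum tax:
  Adjusted income: 757,500 zł + 46,000 zł + 82,500 zł = 886,000 zł
  Less exemption 49,000 zł → base 837,000 zł
  837,000 zł × 26% = 217,620 zł

Ordinary income tax:
  205,000 zł × 10% = 20,500 zł
  489,000 zł × 14% = 68,460 zł
  63,500 zł × 18% = 11,430 zł
  → 100,390 zł

Excess of tentative minimum tax over ordinary income tax: 217,620 zł − 100,390 zł = 117,230 zł.

117,230 zł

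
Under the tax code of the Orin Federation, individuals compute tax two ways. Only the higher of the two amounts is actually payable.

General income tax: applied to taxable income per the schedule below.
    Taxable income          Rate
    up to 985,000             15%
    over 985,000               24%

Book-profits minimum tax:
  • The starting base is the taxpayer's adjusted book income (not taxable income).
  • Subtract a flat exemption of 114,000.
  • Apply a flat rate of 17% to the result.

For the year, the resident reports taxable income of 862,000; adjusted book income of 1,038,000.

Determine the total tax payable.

General income tax:
  862,000 × 15% = 129,300

Book-profits minimum tax:
  Base (adjusted book income): 1,038,000
  Less exemption 114,000 → base 924,000
  924,000 × 17% = 157,080

157,080 > 129,300, so the book-profits minimum tax is the binding amount.

157,080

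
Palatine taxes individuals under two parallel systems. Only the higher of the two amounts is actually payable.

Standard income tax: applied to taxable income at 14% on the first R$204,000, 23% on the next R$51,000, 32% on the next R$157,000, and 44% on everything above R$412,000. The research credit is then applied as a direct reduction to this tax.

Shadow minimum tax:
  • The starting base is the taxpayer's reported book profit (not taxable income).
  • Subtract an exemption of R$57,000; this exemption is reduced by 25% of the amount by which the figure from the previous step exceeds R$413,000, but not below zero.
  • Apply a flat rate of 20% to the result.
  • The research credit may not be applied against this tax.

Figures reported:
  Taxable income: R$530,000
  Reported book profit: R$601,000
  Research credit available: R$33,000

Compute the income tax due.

Standard income tax:
  R$204,000 × 14% = R$28,560
  R$51,000 × 23% = R$11,730
  R$157,000 × 32% = R$50,240
  R$118,000 × 44% = R$51,920
  → R$142,450
  Less research credit R$33,000 → R$109,450

Shadow minimum tax:
  Base (reported book profit): R$601,000
  Exemption: R$57,000 − 25% × (R$601,000 − R$413,000) = R$57,000 − R$47,000 = R$10,000
  Base: R$601,000 − R$10,000 = R$591,000
  R$591,000 × 20% = R$118,200

R$118,200 > R$109,450, so the shadow minimum tax is the binding amount.

R$118,200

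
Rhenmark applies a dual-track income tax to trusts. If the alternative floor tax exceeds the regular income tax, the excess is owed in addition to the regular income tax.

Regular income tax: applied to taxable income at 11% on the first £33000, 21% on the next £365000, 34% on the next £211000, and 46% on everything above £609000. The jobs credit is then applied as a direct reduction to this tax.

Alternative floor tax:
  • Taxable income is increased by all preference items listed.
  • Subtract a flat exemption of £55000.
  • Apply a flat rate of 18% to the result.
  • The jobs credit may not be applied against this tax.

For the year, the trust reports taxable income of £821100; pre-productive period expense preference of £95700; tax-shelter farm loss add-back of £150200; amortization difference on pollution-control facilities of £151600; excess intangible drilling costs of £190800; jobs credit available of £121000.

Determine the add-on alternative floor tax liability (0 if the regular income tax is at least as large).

Alternative floor tax:
  Adjusted income: £821100 + £95700 + £150200 + £151600 + £190800 = £1409400
  Less exemption £55000 → base £1354400
  £1354400 × 18% = £243792

Regular income tax:
  £33000 × 11% = £3630
  £365000 × 21% = £76650
  £211000 × 34% = £71740
  £212100 × 46% = £97566
  → £249586
  Less jobs credit £121000 → £128586

Excess of alternative floor tax over regular income tax: £243792 − £128586 = £115206.

£115206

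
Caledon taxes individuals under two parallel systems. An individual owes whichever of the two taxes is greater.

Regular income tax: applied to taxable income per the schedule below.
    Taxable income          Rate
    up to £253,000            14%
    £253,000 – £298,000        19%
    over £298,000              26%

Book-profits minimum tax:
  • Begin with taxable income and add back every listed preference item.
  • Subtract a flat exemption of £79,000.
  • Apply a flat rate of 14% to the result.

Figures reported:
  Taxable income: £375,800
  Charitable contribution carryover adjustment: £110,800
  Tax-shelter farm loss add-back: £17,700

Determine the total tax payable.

£64,198

Regular income tax:
  £253,000 × 14% = £35,420
  £45,000 × 19% = £8,550
  £77,800 × 26% = £20,228
  → £64,198

Book-profits minimum tax:
  Adjusted income: £375,800 + £110,800 + £17,700 = £504,300
  Less exemption £79,000 → base £425,300
  £425,300 × 14% = £59,542

£64,198 > £59,542, so the regular income tax governs.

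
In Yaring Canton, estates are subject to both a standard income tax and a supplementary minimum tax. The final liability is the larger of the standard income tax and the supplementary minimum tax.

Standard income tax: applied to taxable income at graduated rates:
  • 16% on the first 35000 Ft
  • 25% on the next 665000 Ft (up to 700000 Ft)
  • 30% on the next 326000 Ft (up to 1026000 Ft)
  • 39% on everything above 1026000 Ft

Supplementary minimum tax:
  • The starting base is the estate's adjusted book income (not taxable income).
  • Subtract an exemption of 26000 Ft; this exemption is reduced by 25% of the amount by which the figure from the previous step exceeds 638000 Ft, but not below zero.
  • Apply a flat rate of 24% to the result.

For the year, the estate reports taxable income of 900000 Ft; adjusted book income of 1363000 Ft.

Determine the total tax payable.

327120 Ft

Standard income tax:
  35000 Ft × 16% = 5600 Ft
  665000 Ft × 25% = 166250 Ft
  200000 Ft × 30% = 60000 Ft
  → 231850 Ft

Supplementary minimum tax:
  Base (adjusted book income): 1363000 Ft
  Exemption: 25% × (1363000 Ft − 638000 Ft) = 181250 Ft ≥ 26000 Ft, so the exemption is fully phased out
  Base: 1363000 Ft − 0 Ft = 1363000 Ft
  1363000 Ft × 24% = 327120 Ft

327120 Ft > 231850 Ft, so the supplementary minimum tax is the binding amount.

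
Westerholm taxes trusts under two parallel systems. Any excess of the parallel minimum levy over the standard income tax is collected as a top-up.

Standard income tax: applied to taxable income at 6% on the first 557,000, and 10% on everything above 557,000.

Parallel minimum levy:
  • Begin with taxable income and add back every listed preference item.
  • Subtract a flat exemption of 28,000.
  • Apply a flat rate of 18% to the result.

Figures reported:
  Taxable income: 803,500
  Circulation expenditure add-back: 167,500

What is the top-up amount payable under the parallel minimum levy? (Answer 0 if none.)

111,670

Parallel minimum levy:
  Adjusted income: 803,500 + 167,500 = 971,000
  Less exemption 28,000 → base 943,000
  943,000 × 18% = 169,740

Standard income tax:
  557,000 × 6% = 33,420
  246,500 × 10% = 24,650
  → 58,070

Excess of parallel minimum levy over standard income tax: 169,740 − 58,070 = 111,670.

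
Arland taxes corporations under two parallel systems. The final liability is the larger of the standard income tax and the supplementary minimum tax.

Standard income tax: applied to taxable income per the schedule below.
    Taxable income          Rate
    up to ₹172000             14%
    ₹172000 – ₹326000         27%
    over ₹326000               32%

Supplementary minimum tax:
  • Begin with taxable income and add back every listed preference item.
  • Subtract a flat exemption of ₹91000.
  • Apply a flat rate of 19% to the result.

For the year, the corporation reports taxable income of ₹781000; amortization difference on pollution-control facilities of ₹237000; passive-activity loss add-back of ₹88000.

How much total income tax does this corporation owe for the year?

Supplementary minimum tax:
  Adjusted income: ₹781000 + ₹237000 + ₹88000 = ₹1106000
  Less exemption ₹91000 → base ₹1015000
  ₹1015000 × 19% = ₹192850

Standard income tax:
  ₹172000 × 14% = ₹24080
  ₹154000 × 27% = ₹41580
  ₹455000 × 32% = ₹145600
  → ₹211260

₹211260 > ₹192850, so the standard income tax governs.

₹211260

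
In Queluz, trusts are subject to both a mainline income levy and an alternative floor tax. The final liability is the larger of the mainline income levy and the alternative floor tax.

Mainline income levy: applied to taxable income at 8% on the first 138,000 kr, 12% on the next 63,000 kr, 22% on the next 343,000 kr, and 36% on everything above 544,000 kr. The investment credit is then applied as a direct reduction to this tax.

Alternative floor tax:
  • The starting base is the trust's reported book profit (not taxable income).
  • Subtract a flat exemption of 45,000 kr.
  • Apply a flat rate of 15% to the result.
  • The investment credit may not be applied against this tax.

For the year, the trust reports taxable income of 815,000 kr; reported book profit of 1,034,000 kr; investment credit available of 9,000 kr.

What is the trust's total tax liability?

Mainline income levy:
  138,000 kr × 8% = 11,040 kr
  63,000 kr × 12% = 7,560 kr
  343,000 kr × 22% = 75,460 kr
  271,000 kr × 36% = 97,560 kr
  → 191,620 kr
  Less investment credit 9,000 kr → 182,620 kr

Alternative floor tax:
  Base (reported book profit): 1,034,000 kr
  Less exemption 45,000 kr → base 989,000 kr
  989,000 kr × 15% = 148,350 kr

182,620 kr > 148,350 kr, so the mainline income levy governs.

182,620 kr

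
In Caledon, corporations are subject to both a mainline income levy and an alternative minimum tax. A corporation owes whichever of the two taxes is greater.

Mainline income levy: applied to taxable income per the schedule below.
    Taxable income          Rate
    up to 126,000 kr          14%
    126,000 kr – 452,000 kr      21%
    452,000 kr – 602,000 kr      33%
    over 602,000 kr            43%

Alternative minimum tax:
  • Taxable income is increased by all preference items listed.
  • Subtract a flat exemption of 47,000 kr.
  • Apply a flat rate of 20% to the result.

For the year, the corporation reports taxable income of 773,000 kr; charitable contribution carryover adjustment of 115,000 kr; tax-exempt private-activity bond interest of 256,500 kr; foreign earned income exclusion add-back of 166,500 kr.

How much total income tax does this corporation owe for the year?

252,800 kr

Mainline income levy:
  126,000 kr × 14% = 17,640 kr
  326,000 kr × 21% = 68,460 kr
  150,000 kr × 33% = 49,500 kr
  171,000 kr × 43% = 73,530 kr
  → 209,130 kr

Alternative minimum tax:
  Adjusted income: 773,000 kr + 115,000 kr + 256,500 kr + 166,500 kr = 1,311,000 kr
  Less exemption 47,000 kr → base 1,264,000 kr
  1,264,000 kr × 20% = 252,800 kr

252,800 kr > 209,130 kr, so the alternative minimum tax is the binding amount.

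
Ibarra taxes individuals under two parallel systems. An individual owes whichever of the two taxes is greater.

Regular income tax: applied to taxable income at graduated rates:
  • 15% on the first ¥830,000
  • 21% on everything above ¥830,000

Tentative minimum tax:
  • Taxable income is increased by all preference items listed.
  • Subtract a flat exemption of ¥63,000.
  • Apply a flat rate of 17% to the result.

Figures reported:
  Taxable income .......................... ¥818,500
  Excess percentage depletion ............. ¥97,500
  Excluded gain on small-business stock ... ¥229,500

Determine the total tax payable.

¥184,025

Regular income tax:
  ¥818,500 × 15% = ¥122,775

Tentative minimum tax:
  Adjusted income: ¥818,500 + ¥97,500 + ¥229,500 = ¥1,145,500
  Less exemption ¥63,000 → base ¥1,082,500
  ¥1,082,500 × 17% = ¥184,025

¥184,025 > ¥122,775, so the tentative minimum tax is the binding amount.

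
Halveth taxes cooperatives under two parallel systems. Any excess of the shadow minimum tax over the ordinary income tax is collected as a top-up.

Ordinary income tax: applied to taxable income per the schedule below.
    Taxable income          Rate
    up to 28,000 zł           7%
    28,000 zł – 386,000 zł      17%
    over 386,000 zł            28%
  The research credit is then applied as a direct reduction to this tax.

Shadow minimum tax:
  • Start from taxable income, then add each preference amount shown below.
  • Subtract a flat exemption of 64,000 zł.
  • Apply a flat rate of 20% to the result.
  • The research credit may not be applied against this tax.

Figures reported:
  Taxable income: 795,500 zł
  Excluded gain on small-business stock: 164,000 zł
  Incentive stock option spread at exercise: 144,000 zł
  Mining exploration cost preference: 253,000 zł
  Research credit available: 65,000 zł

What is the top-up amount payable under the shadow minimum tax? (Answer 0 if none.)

146,020 zł

Ordinary income tax:
  28,000 zł × 7% = 1,960 zł
  358,000 zł × 17% = 60,860 zł
  409,500 zł × 28% = 114,660 zł
  → 177,480 zł
  Less research credit 65,000 zł → 112,480 zł

Shadow minimum tax:
  Adjusted income: 795,500 zł + 164,000 zł + 144,000 zł + 253,000 zł = 1,356,500 zł
  Less exemption 64,000 zł → base 1,292,500 zł
  1,292,500 zł × 20% = 258,500 zł

Excess of shadow minimum tax over ordinary income tax: 258,500 zł − 112,480 zł = 146,020 zł.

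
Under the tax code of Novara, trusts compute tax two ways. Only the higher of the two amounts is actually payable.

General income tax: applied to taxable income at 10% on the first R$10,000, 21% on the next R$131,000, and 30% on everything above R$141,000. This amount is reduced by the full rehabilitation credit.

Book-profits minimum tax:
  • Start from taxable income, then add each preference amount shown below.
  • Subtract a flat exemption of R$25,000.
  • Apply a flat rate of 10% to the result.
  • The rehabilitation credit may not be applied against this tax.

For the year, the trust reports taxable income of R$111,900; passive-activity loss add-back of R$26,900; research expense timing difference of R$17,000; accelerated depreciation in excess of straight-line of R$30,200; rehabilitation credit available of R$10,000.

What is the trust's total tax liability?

R$16,100

General income tax:
  R$10,000 × 10% = R$1,000
  R$101,900 × 21% = R$21,399
  → R$22,399
  Less rehabilitation credit R$10,000 → R$12,399

Book-profits minimum tax:
  Adjusted income: R$111,900 + R$26,900 + R$17,000 + R$30,200 = R$186,000
  Less exemption R$25,000 → base R$161,000
  R$161,000 × 10% = R$16,100

R$16,100 > R$12,399, so the book-profits minimum tax is the binding amount.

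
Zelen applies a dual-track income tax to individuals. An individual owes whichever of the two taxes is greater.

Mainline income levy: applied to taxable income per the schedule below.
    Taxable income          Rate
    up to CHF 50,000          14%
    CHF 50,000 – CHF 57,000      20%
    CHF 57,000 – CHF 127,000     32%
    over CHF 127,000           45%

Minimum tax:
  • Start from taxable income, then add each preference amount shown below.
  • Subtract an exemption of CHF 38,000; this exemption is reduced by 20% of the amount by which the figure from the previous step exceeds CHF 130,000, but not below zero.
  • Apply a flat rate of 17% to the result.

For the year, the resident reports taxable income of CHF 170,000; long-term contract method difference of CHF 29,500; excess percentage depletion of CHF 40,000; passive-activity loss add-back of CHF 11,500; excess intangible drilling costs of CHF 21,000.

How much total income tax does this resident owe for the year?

Minimum tax:
  Adjusted income: CHF 170,000 + CHF 29,500 + CHF 40,000 + CHF 11,500 + CHF 21,000 = CHF 272,000
  Exemption: CHF 38,000 − 20% × (CHF 272,000 − CHF 130,000) = CHF 38,000 − CHF 28,400 = CHF 9,600
  Base: CHF 272,000 − CHF 9,600 = CHF 262,400
  CHF 262,400 × 17% = CHF 44,608

Mainline income levy:
  CHF 50,000 × 14% = CHF 7,000
  CHF 7,000 × 20% = CHF 1,400
  CHF 70,000 × 32% = CHF 22,400
  CHF 43,000 × 45% = CHF 19,350
  → CHF 50,150

CHF 50,150 > CHF 44,608, so the mainline income levy governs.

CHF 50,150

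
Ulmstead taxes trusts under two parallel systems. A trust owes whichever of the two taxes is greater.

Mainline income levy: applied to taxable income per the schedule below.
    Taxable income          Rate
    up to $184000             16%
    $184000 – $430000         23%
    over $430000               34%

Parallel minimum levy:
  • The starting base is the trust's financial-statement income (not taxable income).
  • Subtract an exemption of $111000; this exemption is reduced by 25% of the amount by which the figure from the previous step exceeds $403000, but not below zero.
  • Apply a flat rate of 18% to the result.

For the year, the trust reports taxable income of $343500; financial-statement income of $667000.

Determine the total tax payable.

$111960

Parallel minimum levy:
  Base (financial-statement income): $667000
  Exemption: $111000 − 25% × ($667000 − $403000) = $111000 − $66000 = $45000
  Base: $667000 − $45000 = $622000
  $622000 × 18% = $111960

Mainline income levy:
  $184000 × 16% = $29440
  $159500 × 23% = $36685
  → $66125

$111960 > $66125, so the parallel minimum levy is the binding amount.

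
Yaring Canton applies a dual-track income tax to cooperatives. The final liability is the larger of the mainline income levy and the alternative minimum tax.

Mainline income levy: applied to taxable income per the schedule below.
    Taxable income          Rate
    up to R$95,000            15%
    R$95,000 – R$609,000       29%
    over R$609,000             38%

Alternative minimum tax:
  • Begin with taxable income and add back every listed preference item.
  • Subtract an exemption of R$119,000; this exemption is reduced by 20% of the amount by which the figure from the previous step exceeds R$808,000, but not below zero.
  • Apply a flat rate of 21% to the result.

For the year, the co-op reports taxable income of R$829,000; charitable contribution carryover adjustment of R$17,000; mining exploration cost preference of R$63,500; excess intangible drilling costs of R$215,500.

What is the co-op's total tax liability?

R$246,910

Alternative minimum tax:
  Adjusted income: R$829,000 + R$17,000 + R$63,500 + R$215,500 = R$1,125,000
  Exemption: R$119,000 − 20% × (R$1,125,000 − R$808,000) = R$119,000 − R$63,400 = R$55,600
  Base: R$1,125,000 − R$55,600 = R$1,069,400
  R$1,069,400 × 21% = R$224,574

Mainline income levy:
  R$95,000 × 15% = R$14,250
  R$514,000 × 29% = R$149,060
  R$220,000 × 38% = R$83,600
  → R$246,910

R$246,910 > R$224,574, so the mainline income levy governs.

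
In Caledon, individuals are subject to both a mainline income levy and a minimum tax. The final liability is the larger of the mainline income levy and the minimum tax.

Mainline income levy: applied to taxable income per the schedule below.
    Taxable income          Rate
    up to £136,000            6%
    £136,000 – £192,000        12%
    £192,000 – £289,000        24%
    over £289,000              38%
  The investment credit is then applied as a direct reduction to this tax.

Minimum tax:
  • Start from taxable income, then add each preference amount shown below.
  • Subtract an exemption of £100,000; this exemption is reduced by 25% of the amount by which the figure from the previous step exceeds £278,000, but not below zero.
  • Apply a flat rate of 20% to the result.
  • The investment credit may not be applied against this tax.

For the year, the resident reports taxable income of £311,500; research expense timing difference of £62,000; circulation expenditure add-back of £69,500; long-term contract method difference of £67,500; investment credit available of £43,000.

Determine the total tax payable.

Minimum tax:
  Adjusted income: £311,500 + £62,000 + £69,500 + £67,500 = £510,500
  Exemption: £100,000 − 25% × (£510,500 − £278,000) = £100,000 − £58,125 = £41,875
  Base: £510,500 − £41,875 = £468,625
  £468,625 × 20% = £93,725

Mainline income levy:
  £136,000 × 6% = £8,160
  £56,000 × 12% = £6,720
  £97,000 × 24% = £23,280
  £22,500 × 38% = £8,550
  → £46,710
  Less investment credit £43,000 → £3,710

£93,725 > £3,710, so the minimum tax is the binding amount.

£93,725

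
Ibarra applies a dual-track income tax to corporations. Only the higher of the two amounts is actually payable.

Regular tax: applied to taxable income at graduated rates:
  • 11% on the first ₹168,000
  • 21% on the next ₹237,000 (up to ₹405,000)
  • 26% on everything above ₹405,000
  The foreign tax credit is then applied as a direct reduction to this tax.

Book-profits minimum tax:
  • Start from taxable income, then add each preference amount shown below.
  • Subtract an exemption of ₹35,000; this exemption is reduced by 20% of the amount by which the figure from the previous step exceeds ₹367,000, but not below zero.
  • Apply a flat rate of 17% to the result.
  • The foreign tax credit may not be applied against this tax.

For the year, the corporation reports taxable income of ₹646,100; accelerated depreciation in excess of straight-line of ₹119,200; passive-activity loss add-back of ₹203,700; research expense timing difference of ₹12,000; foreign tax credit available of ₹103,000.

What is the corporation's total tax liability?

Regular tax:
  ₹168,000 × 11% = ₹18,480
  ₹237,000 × 21% = ₹49,770
  ₹241,100 × 26% = ₹62,686
  → ₹130,936
  Less foreign tax credit ₹103,000 → ₹27,936

Book-profits minimum tax:
  Adjusted income: ₹646,100 + ₹119,200 + ₹203,700 + ₹12,000 = ₹981,000
  Exemption: 20% × (₹981,000 − ₹367,000) = ₹122,800 ≥ ₹35,000, so the exemption is fully phased out
  Base: ₹981,000 − ₹0 = ₹981,000
  ₹981,000 × 17% = ₹166,770

₹166,770 > ₹27,936, so the book-profits minimum tax is the binding amount.

₹166,770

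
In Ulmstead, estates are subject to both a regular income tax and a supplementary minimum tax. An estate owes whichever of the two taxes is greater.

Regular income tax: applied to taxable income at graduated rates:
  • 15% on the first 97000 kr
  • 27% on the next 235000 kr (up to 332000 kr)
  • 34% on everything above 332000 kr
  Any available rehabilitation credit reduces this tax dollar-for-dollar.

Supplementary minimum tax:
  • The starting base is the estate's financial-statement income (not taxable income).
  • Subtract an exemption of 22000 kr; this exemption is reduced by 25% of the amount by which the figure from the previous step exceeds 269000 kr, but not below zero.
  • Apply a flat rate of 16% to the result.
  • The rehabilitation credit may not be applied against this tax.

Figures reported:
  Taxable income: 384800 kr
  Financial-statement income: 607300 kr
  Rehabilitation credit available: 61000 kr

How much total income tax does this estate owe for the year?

97168 kr

Regular income tax:
  97000 kr × 15% = 14550 kr
  235000 kr × 27% = 63450 kr
  52800 kr × 34% = 17952 kr
  → 95952 kr
  Less rehabilitation credit 61000 kr → 34952 kr

Supplementary minimum tax:
  Base (financial-statement income): 607300 kr
  Exemption: 25% × (607300 kr − 269000 kr) = 84575 kr ≥ 22000 kr, so the exemption is fully phased out
  Base: 607300 kr − 0 kr = 607300 kr
  607300 kr × 16% = 97168 kr

97168 kr > 34952 kr, so the supplementary minimum tax is the binding amount.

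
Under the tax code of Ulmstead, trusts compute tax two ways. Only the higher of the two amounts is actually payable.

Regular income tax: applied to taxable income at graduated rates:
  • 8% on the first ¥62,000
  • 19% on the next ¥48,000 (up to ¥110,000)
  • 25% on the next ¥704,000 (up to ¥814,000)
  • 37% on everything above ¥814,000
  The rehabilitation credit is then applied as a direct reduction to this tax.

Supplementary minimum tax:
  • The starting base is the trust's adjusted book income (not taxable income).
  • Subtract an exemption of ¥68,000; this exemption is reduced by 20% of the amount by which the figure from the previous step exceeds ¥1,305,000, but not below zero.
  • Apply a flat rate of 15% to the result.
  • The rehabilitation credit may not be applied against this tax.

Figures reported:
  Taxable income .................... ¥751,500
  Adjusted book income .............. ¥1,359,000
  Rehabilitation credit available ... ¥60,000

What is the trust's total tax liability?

Regular income tax:
  ¥62,000 × 8% = ¥4,960
  ¥48,000 × 19% = ¥9,120
  ¥641,500 × 25% = ¥160,375
  → ¥174,455
  Less rehabilitation credit ¥60,000 → ¥114,455

Supplementary minimum tax:
  Base (adjusted book income): ¥1,359,000
  Exemption: ¥68,000 − 20% × (¥1,359,000 − ¥1,305,000) = ¥68,000 − ¥10,800 = ¥57,200
  Base: ¥1,359,000 − ¥57,200 = ¥1,301,800
  ¥1,301,800 × 15% = ¥195,270

¥195,270 > ¥114,455, so the supplementary minimum tax is the binding amount.

¥195,270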